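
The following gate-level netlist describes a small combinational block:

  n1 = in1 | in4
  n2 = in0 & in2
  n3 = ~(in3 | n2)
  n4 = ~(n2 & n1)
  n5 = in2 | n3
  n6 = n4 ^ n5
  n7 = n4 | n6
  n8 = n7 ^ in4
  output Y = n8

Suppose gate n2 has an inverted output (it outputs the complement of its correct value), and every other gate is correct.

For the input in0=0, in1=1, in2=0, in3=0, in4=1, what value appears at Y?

1

Propagate with n2 forced: n1=1, n2=1 [inverted output], n3=0, n4=0, n5=0, n6=0, n7=0, n8=1.
So Y = 1. (Without the fault it would be 0.)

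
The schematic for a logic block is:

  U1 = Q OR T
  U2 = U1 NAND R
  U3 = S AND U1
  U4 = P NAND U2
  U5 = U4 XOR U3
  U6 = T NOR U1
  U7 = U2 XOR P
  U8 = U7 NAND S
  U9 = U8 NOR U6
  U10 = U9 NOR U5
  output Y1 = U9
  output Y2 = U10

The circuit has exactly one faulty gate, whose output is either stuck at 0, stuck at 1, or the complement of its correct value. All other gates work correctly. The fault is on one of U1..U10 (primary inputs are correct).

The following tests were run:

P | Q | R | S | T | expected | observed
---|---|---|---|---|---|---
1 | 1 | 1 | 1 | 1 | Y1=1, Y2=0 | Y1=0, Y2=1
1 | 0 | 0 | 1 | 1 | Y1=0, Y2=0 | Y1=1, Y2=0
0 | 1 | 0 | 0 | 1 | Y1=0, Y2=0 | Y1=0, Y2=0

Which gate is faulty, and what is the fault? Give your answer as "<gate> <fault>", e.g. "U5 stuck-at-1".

Fault-free values for test 1 (P=1, Q=1, R=1, S=1, T=1): U1=1, U2=0, U3=1, U4=1, U5=0, U6=0, U7=1, U8=0, U9=1, U10=0, giving Y1=1, Y2=0. Observed Y1=0, Y2=1.
Test 1: faults giving observed Y1=0, Y2=1 are {U1 stuck-at-0, U1 inverted output, U6 stuck-at-1, U6 inverted output, U7 stuck-at-0, U7 inverted output, U8 stuck-at-1, U8 inverted output, U9 stuck-at-0, U9 inverted output}.
Test 2 (P=1, Q=0, R=0, S=1, T=1): fault-free U1=1, U2=1, U3=1, U4=0, U5=1, U6=0, U7=0, U8=1, U9=0, U10=0 → Y1=0, Y2=0; observed Y1=1, Y2=0. Eliminates U1 stuck-at-0, U1 inverted output, U6 stuck-at-1, U6 inverted output, U7 stuck-at-0, U8 stuck-at-1, U9 stuck-at-0.
Test 3 (P=0, Q=1, R=0, S=0, T=1): fault-free U1=1, U2=1, U3=0, U4=1, U5=1, U6=0, U7=1, U8=1, U9=0, U10=0 → Y1=0, Y2=0; observed Y1=0, Y2=0. Eliminates U8 inverted output, U9 inverted output.
Only U7 inverted output is consistent with every test.

U7 inverted output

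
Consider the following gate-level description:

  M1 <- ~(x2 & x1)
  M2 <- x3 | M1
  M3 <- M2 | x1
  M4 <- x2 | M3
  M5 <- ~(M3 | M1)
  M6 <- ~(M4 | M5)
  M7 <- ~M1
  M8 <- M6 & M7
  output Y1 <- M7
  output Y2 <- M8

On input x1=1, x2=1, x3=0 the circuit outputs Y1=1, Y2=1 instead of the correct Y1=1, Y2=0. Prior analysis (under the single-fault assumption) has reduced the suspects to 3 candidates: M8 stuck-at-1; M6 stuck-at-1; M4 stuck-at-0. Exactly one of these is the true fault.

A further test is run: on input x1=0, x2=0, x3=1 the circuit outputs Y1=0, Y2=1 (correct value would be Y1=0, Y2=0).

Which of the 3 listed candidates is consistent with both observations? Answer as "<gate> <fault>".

M8 stuck-at-1

Evaluate each candidate on input x1=0, x2=0, x3=1:
  M8 stuck-at-1: M1=1, M2=1, M3=1, M4=1, M5=0, M6=0, M7=0, M8=1 [stuck-at-1] → Y1=0, Y2=1 — matches
  M6 stuck-at-1: M1=1, M2=1, M3=1, M4=1, M5=0, M6=1 [stuck-at-1], M7=0, M8=0 → Y1=0, Y2=0 — eliminated
  M4 stuck-at-0: M1=1, M2=1, M3=1, M4=0 [stuck-at-0], M5=0, M6=1, M7=0, M8=0 → Y1=0, Y2=0 — eliminated
Only M8 stuck-at-1 reproduces the observed Y1=0, Y2=1.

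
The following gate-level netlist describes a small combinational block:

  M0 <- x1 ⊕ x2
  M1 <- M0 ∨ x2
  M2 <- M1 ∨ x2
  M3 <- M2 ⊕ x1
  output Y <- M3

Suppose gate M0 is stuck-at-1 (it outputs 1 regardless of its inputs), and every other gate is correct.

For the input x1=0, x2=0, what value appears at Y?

Propagate with M0 forced: M0=1 [stuck-at-1], M1=1, M2=1, M3=1.
So Y = 1. (Without the fault it would be 0.)

1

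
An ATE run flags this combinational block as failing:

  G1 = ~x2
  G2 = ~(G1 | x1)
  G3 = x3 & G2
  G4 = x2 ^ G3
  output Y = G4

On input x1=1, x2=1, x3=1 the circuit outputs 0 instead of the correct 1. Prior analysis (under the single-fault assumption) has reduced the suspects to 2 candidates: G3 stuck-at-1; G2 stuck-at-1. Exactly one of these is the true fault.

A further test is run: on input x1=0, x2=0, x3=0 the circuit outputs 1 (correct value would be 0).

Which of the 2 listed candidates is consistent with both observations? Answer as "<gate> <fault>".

G3 stuck-at-1

Evaluate each candidate on input x1=0, x2=0, x3=0:
  G3 stuck-at-1: G1=1, G2=0, G3=1 [stuck-at-1], G4=1 → 1 — matches
  G2 stuck-at-1: G1=1, G2=1 [stuck-at-1], G3=0, G4=0 → 0 — eliminated
Only G3 stuck-at-1 reproduces the observed 1.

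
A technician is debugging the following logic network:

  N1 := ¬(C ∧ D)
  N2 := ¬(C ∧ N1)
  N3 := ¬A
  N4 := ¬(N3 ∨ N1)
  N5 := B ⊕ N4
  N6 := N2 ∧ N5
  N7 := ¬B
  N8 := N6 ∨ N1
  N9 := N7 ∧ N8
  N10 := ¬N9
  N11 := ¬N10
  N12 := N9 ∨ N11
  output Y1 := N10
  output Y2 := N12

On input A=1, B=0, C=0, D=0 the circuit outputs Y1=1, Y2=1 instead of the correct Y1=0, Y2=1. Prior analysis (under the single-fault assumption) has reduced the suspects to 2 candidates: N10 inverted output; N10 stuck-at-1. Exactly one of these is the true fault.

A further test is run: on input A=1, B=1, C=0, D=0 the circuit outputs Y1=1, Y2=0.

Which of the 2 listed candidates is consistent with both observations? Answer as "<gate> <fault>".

N10 stuck-at-1

Evaluate each candidate on input A=1, B=1, C=0, D=0:
  N10 inverted output: N1=1, N2=1, N3=0, N4=0, N5=1, N6=1, N7=0, N8=1, N9=0, N10=0 [inverted output], N11=1, N12=1 → Y1=0, Y2=1 — eliminated
  N10 stuck-at-1: N1=1, N2=1, N3=0, N4=0, N5=1, N6=1, N7=0, N8=1, N9=0, N10=1 [stuck-at-1], N11=0, N12=0 → Y1=1, Y2=0 — matches
Only N10 stuck-at-1 reproduces the observed Y1=1, Y2=0.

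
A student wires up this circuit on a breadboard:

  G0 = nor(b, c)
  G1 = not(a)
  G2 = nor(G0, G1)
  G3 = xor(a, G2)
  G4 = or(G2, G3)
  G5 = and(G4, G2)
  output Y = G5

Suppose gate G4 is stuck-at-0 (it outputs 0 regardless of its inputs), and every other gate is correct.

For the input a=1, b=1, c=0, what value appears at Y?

0

Propagate with G4 forced: G0=0, G1=0, G2=1, G3=0, G4=0 [stuck-at-0], G5=0.
So Y = 0. (Without the fault it would be 1.)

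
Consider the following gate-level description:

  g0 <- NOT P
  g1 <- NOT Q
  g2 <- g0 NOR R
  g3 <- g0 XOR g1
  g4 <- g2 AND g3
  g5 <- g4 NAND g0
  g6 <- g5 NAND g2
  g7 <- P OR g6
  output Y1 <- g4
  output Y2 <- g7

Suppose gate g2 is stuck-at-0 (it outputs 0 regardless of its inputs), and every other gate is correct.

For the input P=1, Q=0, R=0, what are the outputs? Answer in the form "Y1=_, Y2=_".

Propagate with g2 forced: g0=0, g1=1, g2=0 [stuck-at-0], g3=1, g4=0, g5=1, g6=1, g7=1.
So the outputs are Y1=0, Y2=1. (Without the fault they would be Y1=1, Y2=1.)

Y1=0, Y2=1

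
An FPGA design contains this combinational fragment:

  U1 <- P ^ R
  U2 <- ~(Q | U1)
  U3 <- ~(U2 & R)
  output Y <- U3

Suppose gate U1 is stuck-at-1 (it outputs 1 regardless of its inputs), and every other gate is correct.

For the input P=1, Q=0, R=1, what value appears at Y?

Propagate with U1 forced: U1=1 [stuck-at-1], U2=0, U3=1.
So Y = 1. (Without the fault it would be 0.)

1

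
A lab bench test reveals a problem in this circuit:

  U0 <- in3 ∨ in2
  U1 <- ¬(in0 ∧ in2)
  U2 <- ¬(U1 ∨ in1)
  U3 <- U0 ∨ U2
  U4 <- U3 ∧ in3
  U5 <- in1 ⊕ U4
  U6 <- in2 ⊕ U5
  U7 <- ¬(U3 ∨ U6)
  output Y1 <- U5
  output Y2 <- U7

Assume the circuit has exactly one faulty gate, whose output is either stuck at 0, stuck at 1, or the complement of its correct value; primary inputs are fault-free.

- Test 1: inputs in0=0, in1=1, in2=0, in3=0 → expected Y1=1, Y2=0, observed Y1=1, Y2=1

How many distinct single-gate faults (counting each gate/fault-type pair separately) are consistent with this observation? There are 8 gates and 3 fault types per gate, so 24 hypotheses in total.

4

Fault-free: U0=0, U1=1, U2=0, U3=0, U4=0, U5=1, U6=1, U7=0 → Y1=1, Y2=0. Observed Y1=1, Y2=1.
  U0: none of the 3 fault types match ✗
  U1: none of the 3 fault types match ✗
  U2: none of the 3 fault types match ✗
  U3: none of the 3 fault types match ✗
  U4: none of the 3 fault types match ✗
  U5: none of the 3 fault types match ✗
  U6: stuck-at-0, inverted output ✓; others ✗
  U7: stuck-at-1, inverted output ✓; others ✗
Consistent faults: {U6 stuck-at-0, U6 inverted output, U7 stuck-at-1, U7 inverted output} — 4 in all.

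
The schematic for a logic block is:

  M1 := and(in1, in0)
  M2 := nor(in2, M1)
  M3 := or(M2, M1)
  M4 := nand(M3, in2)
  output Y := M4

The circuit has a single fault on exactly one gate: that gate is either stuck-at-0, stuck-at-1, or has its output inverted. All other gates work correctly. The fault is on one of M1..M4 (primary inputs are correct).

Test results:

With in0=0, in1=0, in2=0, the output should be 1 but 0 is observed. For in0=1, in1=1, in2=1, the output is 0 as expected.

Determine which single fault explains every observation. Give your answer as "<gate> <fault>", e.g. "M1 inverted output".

M4 stuck-at-0

Fault-free values for test 1 (in0=0, in1=0, in2=0): M1=0, M2=1, M3=1, M4=1, giving Y=1. Observed 0.
Test 1: faults giving observed 0 are {M4 stuck-at-0, M4 inverted output}.
Test 2 (in0=1, in1=1, in2=1): fault-free M1=1, M2=0, M3=1, M4=0 → 0; observed 0. Eliminates M4 inverted output.
Only M4 stuck-at-0 is consistent with every test.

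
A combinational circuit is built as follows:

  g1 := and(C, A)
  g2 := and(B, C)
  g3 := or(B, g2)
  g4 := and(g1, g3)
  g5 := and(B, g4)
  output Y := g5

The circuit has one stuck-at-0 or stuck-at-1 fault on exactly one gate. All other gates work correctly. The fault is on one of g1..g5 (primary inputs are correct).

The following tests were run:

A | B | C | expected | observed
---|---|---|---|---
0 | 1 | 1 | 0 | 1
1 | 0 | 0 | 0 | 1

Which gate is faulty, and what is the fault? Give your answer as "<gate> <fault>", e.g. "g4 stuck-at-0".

Fault-free values for test 1 (A=0, B=1, C=1): g1=0, g2=1, g3=1, g4=0, g5=0, giving Y=0. Observed 1.
Test 1: faults giving observed 1 are {g1 stuck-at-1, g4 stuck-at-1, g5 stuck-at-1}.
Test 2 (A=1, B=0, C=0): fault-free g1=0, g2=0, g3=0, g4=0, g5=0 → 0; observed 1. Eliminates g1 stuck-at-1, g4 stuck-at-1.
Only g5 stuck-at-1 is consistent with every test.

g5 stuck-at-1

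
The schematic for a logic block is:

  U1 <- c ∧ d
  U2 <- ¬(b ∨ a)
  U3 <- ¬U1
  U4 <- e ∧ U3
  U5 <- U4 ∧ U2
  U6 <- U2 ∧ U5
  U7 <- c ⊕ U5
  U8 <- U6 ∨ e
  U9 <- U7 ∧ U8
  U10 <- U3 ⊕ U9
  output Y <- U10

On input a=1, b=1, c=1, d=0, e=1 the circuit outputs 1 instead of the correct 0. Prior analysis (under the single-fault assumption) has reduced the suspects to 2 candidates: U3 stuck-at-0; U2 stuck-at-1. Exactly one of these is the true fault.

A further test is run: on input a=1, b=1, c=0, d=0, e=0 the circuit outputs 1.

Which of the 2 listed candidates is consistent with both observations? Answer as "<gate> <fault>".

Evaluate each candidate on input a=1, b=1, c=0, d=0, e=0:
  U3 stuck-at-0: U1=0, U2=0, U3=0 [stuck-at-0], U4=0, U5=0, U6=0, U7=0, U8=0, U9=0, U10=0 → 0 — eliminated
  U2 stuck-at-1: U1=0, U2=1 [stuck-at-1], U3=1, U4=0, U5=0, U6=0, U7=0, U8=0, U9=0, U10=1 → 1 — matches
Only U2 stuck-at-1 reproduces the observed 1.

U2 stuck-at-1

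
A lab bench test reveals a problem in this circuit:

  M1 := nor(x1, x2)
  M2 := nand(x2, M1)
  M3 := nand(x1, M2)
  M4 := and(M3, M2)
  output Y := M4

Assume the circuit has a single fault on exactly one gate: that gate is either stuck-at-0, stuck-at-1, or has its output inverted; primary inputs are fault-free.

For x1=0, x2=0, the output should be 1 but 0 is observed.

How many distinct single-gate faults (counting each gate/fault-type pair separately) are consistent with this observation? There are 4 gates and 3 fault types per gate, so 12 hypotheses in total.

Fault-free: M1=1, M2=1, M3=1, M4=1 → 1. Observed 0.
  M1 stuck-at-0: output 1 ✗
  M1 stuck-at-1: output 1 ✗
  M1 inverted output: output 1 ✗
  M2 stuck-at-0: output 0 ✓
  M2 stuck-at-1: output 1 ✗
  M2 inverted output: output 0 ✓
  M3 stuck-at-0: output 0 ✓
  M3 stuck-at-1: output 1 ✗
  M3 inverted output: output 0 ✓
  M4 stuck-at-0: output 0 ✓
  M4 stuck-at-1: output 1 ✗
  M4 inverted output: output 0 ✓
Consistent faults: {M2 stuck-at-0, M2 inverted output, M3 stuck-at-0, M3 inverted output, M4 stuck-at-0, M4 inverted output} — 6 in all.

6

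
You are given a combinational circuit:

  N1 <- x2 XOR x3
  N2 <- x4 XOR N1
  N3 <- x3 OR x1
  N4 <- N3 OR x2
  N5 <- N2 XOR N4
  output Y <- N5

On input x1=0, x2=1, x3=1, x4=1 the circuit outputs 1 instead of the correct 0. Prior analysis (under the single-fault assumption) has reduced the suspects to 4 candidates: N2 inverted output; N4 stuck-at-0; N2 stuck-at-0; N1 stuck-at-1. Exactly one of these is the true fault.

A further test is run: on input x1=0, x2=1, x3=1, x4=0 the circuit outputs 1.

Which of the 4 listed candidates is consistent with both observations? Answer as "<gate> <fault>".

N2 stuck-at-0

Evaluate each candidate on input x1=0, x2=1, x3=1, x4=0:
  N2 inverted output: N1=0, N2=1 [inverted output], N3=1, N4=1, N5=0 → 0 — eliminated
  N4 stuck-at-0: N1=0, N2=0, N3=1, N4=0 [stuck-at-0], N5=0 → 0 — eliminated
  N2 stuck-at-0: N1=0, N2=0 [stuck-at-0], N3=1, N4=1, N5=1 → 1 — matches
  N1 stuck-at-1: N1=1 [stuck-at-1], N2=1, N3=1, N4=1, N5=0 → 0 — eliminated
Only N2 stuck-at-0 reproduces the observed 1.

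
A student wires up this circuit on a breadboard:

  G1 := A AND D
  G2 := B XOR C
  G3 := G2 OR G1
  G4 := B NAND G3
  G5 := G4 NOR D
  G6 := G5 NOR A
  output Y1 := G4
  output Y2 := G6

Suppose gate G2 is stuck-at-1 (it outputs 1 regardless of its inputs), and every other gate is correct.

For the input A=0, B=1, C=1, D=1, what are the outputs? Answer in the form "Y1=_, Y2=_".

Y1=0, Y2=1

Propagate with G2 forced: G1=0, G2=1 [stuck-at-1], G3=1, G4=0, G5=0, G6=1.
So the outputs are Y1=0, Y2=1. (Without the fault they would be Y1=1, Y2=1.)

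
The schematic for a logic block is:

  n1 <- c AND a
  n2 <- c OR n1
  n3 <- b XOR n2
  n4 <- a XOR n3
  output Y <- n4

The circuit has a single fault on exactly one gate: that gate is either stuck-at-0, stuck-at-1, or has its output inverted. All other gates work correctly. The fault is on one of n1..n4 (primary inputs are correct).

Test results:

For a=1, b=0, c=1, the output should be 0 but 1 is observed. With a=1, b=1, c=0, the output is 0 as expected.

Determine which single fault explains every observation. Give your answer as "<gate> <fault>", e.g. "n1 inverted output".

n2 stuck-at-0

Fault-free values for test 1 (a=1, b=0, c=1): n1=1, n2=1, n3=1, n4=0, giving Y=0. Observed 1.
Test 1: faults giving observed 1 are {n2 stuck-at-0, n2 inverted output, n3 stuck-at-0, n3 inverted output, n4 stuck-at-1, n4 inverted output}.
Test 2 (a=1, b=1, c=0): fault-free n1=0, n2=0, n3=1, n4=0 → 0; observed 0. Eliminates n2 inverted output, n3 stuck-at-0, n3 inverted output, n4 stuck-at-1, n4 inverted output.
Only n2 stuck-at-0 is consistent with every test.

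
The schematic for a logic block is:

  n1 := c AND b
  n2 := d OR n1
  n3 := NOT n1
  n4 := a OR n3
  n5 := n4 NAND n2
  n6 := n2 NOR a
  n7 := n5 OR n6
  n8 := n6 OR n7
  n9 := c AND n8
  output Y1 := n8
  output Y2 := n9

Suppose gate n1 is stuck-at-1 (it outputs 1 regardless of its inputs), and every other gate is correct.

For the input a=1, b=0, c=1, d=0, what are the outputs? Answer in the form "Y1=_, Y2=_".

Y1=0, Y2=0

Propagate with n1 forced: n1=1 [stuck-at-1], n2=1, n3=0, n4=1, n5=0, n6=0, n7=0, n8=0, n9=0.
So the outputs are Y1=0, Y2=0. (Without the fault they would be Y1=1, Y2=1.)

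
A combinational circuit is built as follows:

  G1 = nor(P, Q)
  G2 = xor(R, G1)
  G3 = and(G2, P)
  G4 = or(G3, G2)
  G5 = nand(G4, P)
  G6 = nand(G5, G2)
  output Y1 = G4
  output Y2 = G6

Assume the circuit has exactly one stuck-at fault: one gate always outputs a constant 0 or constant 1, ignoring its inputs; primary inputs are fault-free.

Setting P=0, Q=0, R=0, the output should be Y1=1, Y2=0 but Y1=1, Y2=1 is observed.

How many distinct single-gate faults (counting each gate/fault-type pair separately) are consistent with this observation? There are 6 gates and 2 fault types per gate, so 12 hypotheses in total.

2

Fault-free: G1=1, G2=1, G3=0, G4=1, G5=1, G6=0 → Y1=1, Y2=0. Observed Y1=1, Y2=1.
  G1 stuck-at-0: output Y1=0, Y2=1 ✗
  G1 stuck-at-1: output Y1=1, Y2=0 ✗
  G2 stuck-at-0: output Y1=0, Y2=1 ✗
  G2 stuck-at-1: output Y1=1, Y2=0 ✗
  G3 stuck-at-0: output Y1=1, Y2=0 ✗
  G3 stuck-at-1: output Y1=1, Y2=0 ✗
  G4 stuck-at-0: output Y1=0, Y2=0 ✗
  G4 stuck-at-1: output Y1=1, Y2=0 ✗
  G5 stuck-at-0: output Y1=1, Y2=1 ✓
  G5 stuck-at-1: output Y1=1, Y2=0 ✗
  G6 stuck-at-0: output Y1=1, Y2=0 ✗
  G6 stuck-at-1: output Y1=1, Y2=1 ✓
Consistent faults: {G5 stuck-at-0, G6 stuck-at-1} — 2 in all.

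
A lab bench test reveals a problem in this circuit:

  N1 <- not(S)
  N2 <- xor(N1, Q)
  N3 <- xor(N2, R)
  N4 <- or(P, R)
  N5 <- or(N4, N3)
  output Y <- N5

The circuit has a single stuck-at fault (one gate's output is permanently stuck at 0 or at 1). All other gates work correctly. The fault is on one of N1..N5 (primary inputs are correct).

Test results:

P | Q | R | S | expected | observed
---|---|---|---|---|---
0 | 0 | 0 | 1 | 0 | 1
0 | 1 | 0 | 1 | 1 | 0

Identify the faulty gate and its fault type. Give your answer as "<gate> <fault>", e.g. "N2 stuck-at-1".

N1 stuck-at-1

Fault-free values for test 1 (P=0, Q=0, R=0, S=1): N1=0, N2=0, N3=0, N4=0, N5=0, giving Y=0. Observed 1.
Test 1: faults giving observed 1 are {N1 stuck-at-1, N2 stuck-at-1, N3 stuck-at-1, N4 stuck-at-1, N5 stuck-at-1}.
Test 2 (P=0, Q=1, R=0, S=1): fault-free N1=0, N2=1, N3=1, N4=0, N5=1 → 1; observed 0. Eliminates N2 stuck-at-1, N3 stuck-at-1, N4 stuck-at-1, N5 stuck-at-1.
Only N1 stuck-at-1 is consistent with every test.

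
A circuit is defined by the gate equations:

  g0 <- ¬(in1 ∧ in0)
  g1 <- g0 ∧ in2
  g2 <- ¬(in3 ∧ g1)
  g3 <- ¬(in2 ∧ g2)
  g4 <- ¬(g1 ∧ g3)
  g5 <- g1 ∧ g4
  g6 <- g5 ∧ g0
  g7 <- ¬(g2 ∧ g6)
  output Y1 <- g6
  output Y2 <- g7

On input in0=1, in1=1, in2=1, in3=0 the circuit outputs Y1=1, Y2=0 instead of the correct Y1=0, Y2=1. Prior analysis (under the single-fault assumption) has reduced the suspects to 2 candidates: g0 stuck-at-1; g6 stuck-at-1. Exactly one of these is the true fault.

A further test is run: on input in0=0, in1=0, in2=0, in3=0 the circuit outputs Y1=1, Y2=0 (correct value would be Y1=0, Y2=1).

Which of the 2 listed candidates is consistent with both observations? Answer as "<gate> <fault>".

Evaluate each candidate on input in0=0, in1=0, in2=0, in3=0:
  g0 stuck-at-1: g0=1 [stuck-at-1], g1=0, g2=1, g3=1, g4=1, g5=0, g6=0, g7=1 → Y1=0, Y2=1 — eliminated
  g6 stuck-at-1: g0=1, g1=0, g2=1, g3=1, g4=1, g5=0, g6=1 [stuck-at-1], g7=0 → Y1=1, Y2=0 — matches
Only g6 stuck-at-1 reproduces the observed Y1=1, Y2=0.

g6 stuck-at-1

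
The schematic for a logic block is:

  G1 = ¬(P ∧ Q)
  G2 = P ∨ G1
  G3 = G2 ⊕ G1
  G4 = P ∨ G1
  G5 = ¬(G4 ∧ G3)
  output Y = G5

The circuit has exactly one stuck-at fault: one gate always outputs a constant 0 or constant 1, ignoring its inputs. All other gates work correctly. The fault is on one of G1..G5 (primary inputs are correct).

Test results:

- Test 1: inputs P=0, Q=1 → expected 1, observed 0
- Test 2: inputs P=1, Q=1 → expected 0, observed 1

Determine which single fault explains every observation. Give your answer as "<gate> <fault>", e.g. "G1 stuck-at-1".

Fault-free values for test 1 (P=0, Q=1): G1=1, G2=1, G3=0, G4=1, G5=1, giving Y=1. Observed 0.
Test 1: faults giving observed 0 are {G2 stuck-at-0, G3 stuck-at-1, G5 stuck-at-0}.
Test 2 (P=1, Q=1): fault-free G1=0, G2=1, G3=1, G4=1, G5=0 → 0; observed 1. Eliminates G3 stuck-at-1, G5 stuck-at-0.
Only G2 stuck-at-0 is consistent with every test.

G2 stuck-at-0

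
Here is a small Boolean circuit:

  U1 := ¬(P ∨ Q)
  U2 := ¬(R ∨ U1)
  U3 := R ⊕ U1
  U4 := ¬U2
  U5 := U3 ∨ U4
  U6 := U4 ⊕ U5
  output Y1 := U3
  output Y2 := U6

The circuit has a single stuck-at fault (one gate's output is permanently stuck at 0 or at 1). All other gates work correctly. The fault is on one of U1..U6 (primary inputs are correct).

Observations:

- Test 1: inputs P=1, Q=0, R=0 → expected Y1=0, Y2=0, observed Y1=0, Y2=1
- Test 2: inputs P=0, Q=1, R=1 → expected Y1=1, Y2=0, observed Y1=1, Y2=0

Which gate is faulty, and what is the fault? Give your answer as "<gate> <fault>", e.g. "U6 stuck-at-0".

U5 stuck-at-1

Fault-free values for test 1 (P=1, Q=0, R=0): U1=0, U2=1, U3=0, U4=0, U5=0, U6=0, giving Y1=0, Y2=0. Observed Y1=0, Y2=1.
Test 1: faults giving observed Y1=0, Y2=1 are {U5 stuck-at-1, U6 stuck-at-1}.
Test 2 (P=0, Q=1, R=1): fault-free U1=0, U2=0, U3=1, U4=1, U5=1, U6=0 → Y1=1, Y2=0; observed Y1=1, Y2=0. Eliminates U6 stuck-at-1.
Only U5 stuck-at-1 is consistent with every test.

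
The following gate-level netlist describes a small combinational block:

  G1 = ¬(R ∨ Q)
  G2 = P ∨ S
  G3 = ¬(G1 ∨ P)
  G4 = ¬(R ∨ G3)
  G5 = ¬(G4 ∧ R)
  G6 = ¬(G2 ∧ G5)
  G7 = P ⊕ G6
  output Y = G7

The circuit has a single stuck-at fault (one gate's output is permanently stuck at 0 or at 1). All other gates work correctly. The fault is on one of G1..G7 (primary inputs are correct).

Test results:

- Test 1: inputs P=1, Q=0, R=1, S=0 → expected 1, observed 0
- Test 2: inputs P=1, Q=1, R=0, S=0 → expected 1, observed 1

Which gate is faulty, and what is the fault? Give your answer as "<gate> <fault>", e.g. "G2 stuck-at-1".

Fault-free values for test 1 (P=1, Q=0, R=1, S=0): G1=0, G2=1, G3=0, G4=0, G5=1, G6=0, G7=1, giving Y=1. Observed 0.
Test 1: faults giving observed 0 are {G2 stuck-at-0, G4 stuck-at-1, G5 stuck-at-0, G6 stuck-at-1, G7 stuck-at-0}.
Test 2 (P=1, Q=1, R=0, S=0): fault-free G1=0, G2=1, G3=0, G4=1, G5=1, G6=0, G7=1 → 1; observed 1. Eliminates G2 stuck-at-0, G5 stuck-at-0, G6 stuck-at-1, G7 stuck-at-0.
Only G4 stuck-at-1 is consistent with every test.

G4 stuck-at-1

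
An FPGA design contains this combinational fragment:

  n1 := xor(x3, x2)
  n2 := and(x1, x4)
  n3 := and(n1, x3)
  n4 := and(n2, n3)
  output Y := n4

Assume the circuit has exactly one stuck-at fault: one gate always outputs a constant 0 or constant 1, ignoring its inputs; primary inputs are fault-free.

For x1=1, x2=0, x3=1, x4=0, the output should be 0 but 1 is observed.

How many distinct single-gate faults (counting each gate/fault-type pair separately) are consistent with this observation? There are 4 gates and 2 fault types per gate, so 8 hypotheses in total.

Fault-free: n1=1, n2=0, n3=1, n4=0 → 0. Observed 1.
  n1 stuck-at-0: output 0 ✗
  n1 stuck-at-1: output 0 ✗
  n2 stuck-at-0: output 0 ✗
  n2 stuck-at-1: output 1 ✓
  n3 stuck-at-0: output 0 ✗
  n3 stuck-at-1: output 0 ✗
  n4 stuck-at-0: output 0 ✗
  n4 stuck-at-1: output 1 ✓
Consistent faults: {n2 stuck-at-1, n4 stuck-at-1} — 2 in all.

2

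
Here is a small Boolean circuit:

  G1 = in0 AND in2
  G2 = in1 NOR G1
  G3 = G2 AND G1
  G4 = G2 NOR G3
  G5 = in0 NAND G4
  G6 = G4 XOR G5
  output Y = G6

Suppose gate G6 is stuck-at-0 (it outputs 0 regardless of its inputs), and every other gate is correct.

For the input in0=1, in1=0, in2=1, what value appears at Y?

Propagate with G6 forced: G1=1, G2=0, G3=0, G4=1, G5=0, G6=0 [stuck-at-0].
So Y = 0. (Without the fault it would be 1.)

0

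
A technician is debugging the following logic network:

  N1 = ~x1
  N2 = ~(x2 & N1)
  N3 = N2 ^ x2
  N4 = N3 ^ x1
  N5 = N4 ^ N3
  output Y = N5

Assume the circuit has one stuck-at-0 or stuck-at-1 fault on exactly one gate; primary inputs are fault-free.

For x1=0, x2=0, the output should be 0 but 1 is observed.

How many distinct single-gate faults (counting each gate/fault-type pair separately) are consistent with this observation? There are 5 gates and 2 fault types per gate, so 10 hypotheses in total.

2

Fault-free: N1=1, N2=1, N3=1, N4=1, N5=0 → 0. Observed 1.
  N1 stuck-at-0: output 0 ✗
  N1 stuck-at-1: output 0 ✗
  N2 stuck-at-0: output 0 ✗
  N2 stuck-at-1: output 0 ✗
  N3 stuck-at-0: output 0 ✗
  N3 stuck-at-1: output 0 ✗
  N4 stuck-at-0: output 1 ✓
  N4 stuck-at-1: output 0 ✗
  N5 stuck-at-0: output 0 ✗
  N5 stuck-at-1: output 1 ✓
Consistent faults: {N4 stuck-at-0, N5 stuck-at-1} — 2 in all.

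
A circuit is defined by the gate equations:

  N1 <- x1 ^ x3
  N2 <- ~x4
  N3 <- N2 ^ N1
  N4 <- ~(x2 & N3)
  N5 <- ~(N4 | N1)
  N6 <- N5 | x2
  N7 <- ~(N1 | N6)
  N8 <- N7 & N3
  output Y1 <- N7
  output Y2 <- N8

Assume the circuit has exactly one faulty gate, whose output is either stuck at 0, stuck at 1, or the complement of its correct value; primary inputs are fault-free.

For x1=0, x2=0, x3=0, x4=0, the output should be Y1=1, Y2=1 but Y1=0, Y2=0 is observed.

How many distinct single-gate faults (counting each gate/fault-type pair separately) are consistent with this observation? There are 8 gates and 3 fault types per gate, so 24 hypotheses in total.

10

Fault-free: N1=0, N2=1, N3=1, N4=1, N5=0, N6=0, N7=1, N8=1 → Y1=1, Y2=1. Observed Y1=0, Y2=0.
  N1: stuck-at-1, inverted output ✓; others ✗
  N2: none of the 3 fault types match ✗
  N3: none of the 3 fault types match ✗
  N4: stuck-at-0, inverted output ✓; others ✗
  N5: stuck-at-1, inverted output ✓; others ✗
  N6: stuck-at-1, inverted output ✓; others ✗
  N7: stuck-at-0, inverted output ✓; others ✗
  N8: none of the 3 fault types match ✗
Consistent faults: {N1 stuck-at-1, N1 inverted output, N4 stuck-at-0, N4 inverted output, N5 stuck-at-1, N5 inverted output, N6 stuck-at-1, N6 inverted output, N7 stuck-at-0, N7 inverted output} — 10 in all.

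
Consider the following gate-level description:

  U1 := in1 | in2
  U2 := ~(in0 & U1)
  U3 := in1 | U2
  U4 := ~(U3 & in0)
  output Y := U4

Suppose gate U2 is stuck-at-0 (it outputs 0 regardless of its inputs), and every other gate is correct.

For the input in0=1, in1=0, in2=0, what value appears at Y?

1

Propagate with U2 forced: U1=0, U2=0 [stuck-at-0], U3=0, U4=1.
So Y = 1. (Without the fault it would be 0.)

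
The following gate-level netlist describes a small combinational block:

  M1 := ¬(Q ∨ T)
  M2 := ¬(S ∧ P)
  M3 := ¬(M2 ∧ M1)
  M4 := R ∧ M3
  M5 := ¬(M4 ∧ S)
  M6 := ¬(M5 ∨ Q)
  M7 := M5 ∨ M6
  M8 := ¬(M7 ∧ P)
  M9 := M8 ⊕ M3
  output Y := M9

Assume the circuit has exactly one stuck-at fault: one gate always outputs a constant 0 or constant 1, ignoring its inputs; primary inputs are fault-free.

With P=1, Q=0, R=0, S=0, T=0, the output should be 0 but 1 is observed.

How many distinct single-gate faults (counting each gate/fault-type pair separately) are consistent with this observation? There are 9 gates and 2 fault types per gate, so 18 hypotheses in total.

Fault-free: M1=1, M2=1, M3=0, M4=0, M5=1, M6=0, M7=1, M8=0, M9=0 → 0. Observed 1.
  M1: stuck-at-0 ✓; others ✗
  M2: stuck-at-0 ✓; others ✗
  M3: stuck-at-1 ✓; others ✗
  M4: none of the 2 fault types match ✗
  M5: none of the 2 fault types match ✗
  M6: none of the 2 fault types match ✗
  M7: stuck-at-0 ✓; others ✗
  M8: stuck-at-1 ✓; others ✗
  M9: stuck-at-1 ✓; others ✗
Consistent faults: {M1 stuck-at-0, M2 stuck-at-0, M3 stuck-at-1, M7 stuck-at-0, M8 stuck-at-1, M9 stuck-at-1} — 6 in all.

6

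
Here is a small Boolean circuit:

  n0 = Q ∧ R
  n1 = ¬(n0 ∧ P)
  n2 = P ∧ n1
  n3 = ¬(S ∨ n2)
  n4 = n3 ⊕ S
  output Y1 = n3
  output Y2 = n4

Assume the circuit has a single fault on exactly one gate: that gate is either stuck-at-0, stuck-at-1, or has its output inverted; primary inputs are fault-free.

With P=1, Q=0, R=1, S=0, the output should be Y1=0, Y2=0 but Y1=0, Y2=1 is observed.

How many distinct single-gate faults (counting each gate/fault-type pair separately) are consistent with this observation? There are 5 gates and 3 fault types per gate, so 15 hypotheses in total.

2

Fault-free: n0=0, n1=1, n2=1, n3=0, n4=0 → Y1=0, Y2=0. Observed Y1=0, Y2=1.
  n0: none of the 3 fault types match ✗
  n1: none of the 3 fault types match ✗
  n2: none of the 3 fault types match ✗
  n3: none of the 3 fault types match ✗
  n4: stuck-at-1, inverted output ✓; others ✗
Consistent faults: {n4 stuck-at-1, n4 inverted output} — 2 in all.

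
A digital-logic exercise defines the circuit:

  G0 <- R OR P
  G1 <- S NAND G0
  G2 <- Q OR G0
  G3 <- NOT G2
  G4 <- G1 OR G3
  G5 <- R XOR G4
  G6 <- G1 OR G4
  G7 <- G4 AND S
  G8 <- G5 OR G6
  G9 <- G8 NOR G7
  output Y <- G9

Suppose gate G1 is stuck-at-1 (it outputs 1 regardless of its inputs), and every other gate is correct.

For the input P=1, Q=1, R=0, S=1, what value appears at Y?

Propagate with G1 forced: G0=1, G1=1 [stuck-at-1], G2=1, G3=0, G4=1, G5=1, G6=1, G7=1, G8=1, G9=0.
So Y = 0. (Without the fault it would be 1.)

0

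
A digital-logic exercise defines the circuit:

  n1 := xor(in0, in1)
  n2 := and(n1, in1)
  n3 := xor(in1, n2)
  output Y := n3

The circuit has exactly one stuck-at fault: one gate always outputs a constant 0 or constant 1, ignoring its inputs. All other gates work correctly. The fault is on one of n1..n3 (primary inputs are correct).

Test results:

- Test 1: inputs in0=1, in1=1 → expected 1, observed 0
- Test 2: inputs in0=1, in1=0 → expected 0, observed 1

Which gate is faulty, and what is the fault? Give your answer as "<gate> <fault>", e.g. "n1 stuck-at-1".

n2 stuck-at-1

Fault-free values for test 1 (in0=1, in1=1): n1=0, n2=0, n3=1, giving Y=1. Observed 0.
Test 1: faults giving observed 0 are {n1 stuck-at-1, n2 stuck-at-1, n3 stuck-at-0}.
Test 2 (in0=1, in1=0): fault-free n1=1, n2=0, n3=0 → 0; observed 1. Eliminates n1 stuck-at-1, n3 stuck-at-0.
Only n2 stuck-at-1 is consistent with every test.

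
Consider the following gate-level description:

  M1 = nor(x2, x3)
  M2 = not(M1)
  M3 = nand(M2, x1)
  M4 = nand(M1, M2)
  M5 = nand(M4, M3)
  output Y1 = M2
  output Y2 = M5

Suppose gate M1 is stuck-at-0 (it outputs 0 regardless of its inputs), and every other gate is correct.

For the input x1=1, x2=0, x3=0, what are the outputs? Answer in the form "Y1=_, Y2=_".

Y1=1, Y2=1

Propagate with M1 forced: M1=0 [stuck-at-0], M2=1, M3=0, M4=1, M5=1.
So the outputs are Y1=1, Y2=1. (Without the fault they would be Y1=0, Y2=0.)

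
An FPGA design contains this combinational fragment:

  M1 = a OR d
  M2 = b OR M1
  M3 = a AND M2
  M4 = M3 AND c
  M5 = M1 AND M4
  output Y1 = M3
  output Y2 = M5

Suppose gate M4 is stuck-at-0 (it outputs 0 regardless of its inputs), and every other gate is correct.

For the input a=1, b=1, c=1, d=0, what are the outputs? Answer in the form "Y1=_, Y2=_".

Propagate with M4 forced: M1=1, M2=1, M3=1, M4=0 [stuck-at-0], M5=0.
So the outputs are Y1=1, Y2=0. (Without the fault they would be Y1=1, Y2=1.)

Y1=1, Y2=0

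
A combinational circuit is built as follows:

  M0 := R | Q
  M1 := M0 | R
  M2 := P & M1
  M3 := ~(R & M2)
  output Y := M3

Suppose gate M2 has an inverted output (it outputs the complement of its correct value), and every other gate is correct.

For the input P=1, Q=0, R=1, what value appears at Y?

1

Propagate with M2 forced: M0=1, M1=1, M2=0 [inverted output], M3=1.
So Y = 1. (Without the fault it would be 0.)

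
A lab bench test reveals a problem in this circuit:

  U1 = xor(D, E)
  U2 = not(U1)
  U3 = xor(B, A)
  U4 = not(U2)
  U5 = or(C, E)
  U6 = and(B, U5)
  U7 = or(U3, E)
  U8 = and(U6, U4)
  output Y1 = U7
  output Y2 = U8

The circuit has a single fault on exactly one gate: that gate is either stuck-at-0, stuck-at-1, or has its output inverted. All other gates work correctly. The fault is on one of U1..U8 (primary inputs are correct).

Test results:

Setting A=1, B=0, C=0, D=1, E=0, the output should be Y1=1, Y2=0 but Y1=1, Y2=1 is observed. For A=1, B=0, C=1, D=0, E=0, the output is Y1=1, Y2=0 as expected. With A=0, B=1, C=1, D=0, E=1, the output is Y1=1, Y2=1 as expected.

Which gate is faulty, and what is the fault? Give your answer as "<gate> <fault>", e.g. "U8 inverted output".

U6 stuck-at-1

Fault-free values for test 1 (A=1, B=0, C=0, D=1, E=0): U1=1, U2=0, U3=1, U4=1, U5=0, U6=0, U7=1, U8=0, giving Y1=1, Y2=0. Observed Y1=1, Y2=1.
Test 1: faults giving observed Y1=1, Y2=1 are {U6 stuck-at-1, U6 inverted output, U8 stuck-at-1, U8 inverted output}.
Test 2 (A=1, B=0, C=1, D=0, E=0): fault-free U1=0, U2=1, U3=1, U4=0, U5=1, U6=0, U7=1, U8=0 → Y1=1, Y2=0; observed Y1=1, Y2=0. Eliminates U8 stuck-at-1, U8 inverted output.
Test 3 (A=0, B=1, C=1, D=0, E=1): fault-free U1=1, U2=0, U3=1, U4=1, U5=1, U6=1, U7=1, U8=1 → Y1=1, Y2=1; observed Y1=1, Y2=1. Eliminates U6 inverted output.
Only U6 stuck-at-1 is consistent with every test.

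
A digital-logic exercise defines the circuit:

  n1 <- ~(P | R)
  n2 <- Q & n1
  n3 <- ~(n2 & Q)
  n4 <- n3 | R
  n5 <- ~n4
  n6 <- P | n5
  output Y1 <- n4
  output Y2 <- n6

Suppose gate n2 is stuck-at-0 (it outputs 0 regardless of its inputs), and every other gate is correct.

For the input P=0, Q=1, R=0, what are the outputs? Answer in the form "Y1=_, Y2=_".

Propagate with n2 forced: n1=1, n2=0 [stuck-at-0], n3=1, n4=1, n5=0, n6=0.
So the outputs are Y1=1, Y2=0. (Without the fault they would be Y1=0, Y2=1.)

Y1=1, Y2=0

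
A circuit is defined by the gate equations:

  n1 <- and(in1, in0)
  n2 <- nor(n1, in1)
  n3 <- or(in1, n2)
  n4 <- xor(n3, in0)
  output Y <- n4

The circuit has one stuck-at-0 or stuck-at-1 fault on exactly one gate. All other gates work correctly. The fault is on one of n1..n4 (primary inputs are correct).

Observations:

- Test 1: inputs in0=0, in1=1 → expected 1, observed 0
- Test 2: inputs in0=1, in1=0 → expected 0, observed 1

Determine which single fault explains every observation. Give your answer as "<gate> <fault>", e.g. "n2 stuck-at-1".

n3 stuck-at-0

Fault-free values for test 1 (in0=0, in1=1): n1=0, n2=0, n3=1, n4=1, giving Y=1. Observed 0.
Test 1: faults giving observed 0 are {n3 stuck-at-0, n4 stuck-at-0}.
Test 2 (in0=1, in1=0): fault-free n1=0, n2=1, n3=1, n4=0 → 0; observed 1. Eliminates n4 stuck-at-0.
Only n3 stuck-at-0 is consistent with every test.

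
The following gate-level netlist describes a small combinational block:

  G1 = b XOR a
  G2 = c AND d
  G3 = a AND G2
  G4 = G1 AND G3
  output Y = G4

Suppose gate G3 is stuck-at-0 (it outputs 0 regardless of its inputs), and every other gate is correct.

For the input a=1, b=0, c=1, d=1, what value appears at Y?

Propagate with G3 forced: G1=1, G2=1, G3=0 [stuck-at-0], G4=0.
So Y = 0. (Without the fault it would be 1.)

0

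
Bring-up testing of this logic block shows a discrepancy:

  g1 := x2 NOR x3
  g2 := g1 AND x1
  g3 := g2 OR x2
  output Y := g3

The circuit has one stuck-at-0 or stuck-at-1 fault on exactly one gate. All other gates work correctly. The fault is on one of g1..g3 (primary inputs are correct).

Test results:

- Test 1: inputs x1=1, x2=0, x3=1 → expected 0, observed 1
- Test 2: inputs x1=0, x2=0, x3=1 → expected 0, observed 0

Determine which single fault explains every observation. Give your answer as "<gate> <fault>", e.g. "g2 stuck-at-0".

Fault-free values for test 1 (x1=1, x2=0, x3=1): g1=0, g2=0, g3=0, giving Y=0. Observed 1.
Test 1: faults giving observed 1 are {g1 stuck-at-1, g2 stuck-at-1, g3 stuck-at-1}.
Test 2 (x1=0, x2=0, x3=1): fault-free g1=0, g2=0, g3=0 → 0; observed 0. Eliminates g2 stuck-at-1, g3 stuck-at-1.
Only g1 stuck-at-1 is consistent with every test.

g1 stuck-at-1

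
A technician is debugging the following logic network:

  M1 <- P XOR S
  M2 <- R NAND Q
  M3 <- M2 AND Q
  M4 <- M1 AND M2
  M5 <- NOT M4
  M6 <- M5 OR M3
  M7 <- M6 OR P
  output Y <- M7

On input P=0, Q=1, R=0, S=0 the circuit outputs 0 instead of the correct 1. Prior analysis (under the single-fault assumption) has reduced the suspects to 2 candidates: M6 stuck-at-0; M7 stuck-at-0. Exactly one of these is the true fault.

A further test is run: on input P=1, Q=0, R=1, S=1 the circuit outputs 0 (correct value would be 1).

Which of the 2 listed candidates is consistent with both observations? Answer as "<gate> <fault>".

Evaluate each candidate on input P=1, Q=0, R=1, S=1:
  M6 stuck-at-0: M1=0, M2=1, M3=0, M4=0, M5=1, M6=0 [stuck-at-0], M7=1 → 1 — eliminated
  M7 stuck-at-0: M1=0, M2=1, M3=0, M4=0, M5=1, M6=1, M7=0 [stuck-at-0] → 0 — matches
Only M7 stuck-at-0 reproduces the observed 0.

M7 stuck-at-0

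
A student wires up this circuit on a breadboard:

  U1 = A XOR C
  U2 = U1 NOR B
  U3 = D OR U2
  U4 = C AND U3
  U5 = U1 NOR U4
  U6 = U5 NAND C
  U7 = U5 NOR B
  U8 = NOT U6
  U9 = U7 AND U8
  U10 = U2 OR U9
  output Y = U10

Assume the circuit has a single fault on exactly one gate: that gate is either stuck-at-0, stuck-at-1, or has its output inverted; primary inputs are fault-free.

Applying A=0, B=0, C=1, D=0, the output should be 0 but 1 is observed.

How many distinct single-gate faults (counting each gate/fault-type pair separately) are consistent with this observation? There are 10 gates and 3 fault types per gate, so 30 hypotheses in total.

Fault-free: U1=1, U2=0, U3=0, U4=0, U5=0, U6=1, U7=1, U8=0, U9=0, U10=0 → 0. Observed 1.
  U1: stuck-at-0, inverted output ✓; others ✗
  U2: stuck-at-1, inverted output ✓; others ✗
  U3: none of the 3 fault types match ✗
  U4: none of the 3 fault types match ✗
  U5: none of the 3 fault types match ✗
  U6: stuck-at-0, inverted output ✓; others ✗
  U7: none of the 3 fault types match ✗
  U8: stuck-at-1, inverted output ✓; others ✗
  U9: stuck-at-1, inverted output ✓; others ✗
  U10: stuck-at-1, inverted output ✓; others ✗
Consistent faults: {U1 stuck-at-0, U1 inverted output, U2 stuck-at-1, U2 inverted output, U6 stuck-at-0, U6 inverted output, U8 stuck-at-1, U8 inverted output, U9 stuck-at-1, U9 inverted output, U10 stuck-at-1, U10 inverted output} — 12 in all.

12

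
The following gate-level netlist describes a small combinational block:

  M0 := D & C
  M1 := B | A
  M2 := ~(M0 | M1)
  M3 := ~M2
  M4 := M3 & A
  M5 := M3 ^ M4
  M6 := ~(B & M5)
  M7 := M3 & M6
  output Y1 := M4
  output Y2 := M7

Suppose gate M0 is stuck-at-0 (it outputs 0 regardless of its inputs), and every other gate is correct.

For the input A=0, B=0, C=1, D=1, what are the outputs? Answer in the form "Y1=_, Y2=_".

Y1=0, Y2=0

Propagate with M0 forced: M0=0 [stuck-at-0], M1=0, M2=1, M3=0, M4=0, M5=0, M6=1, M7=0.
So the outputs are Y1=0, Y2=0. (Without the fault they would be Y1=0, Y2=1.)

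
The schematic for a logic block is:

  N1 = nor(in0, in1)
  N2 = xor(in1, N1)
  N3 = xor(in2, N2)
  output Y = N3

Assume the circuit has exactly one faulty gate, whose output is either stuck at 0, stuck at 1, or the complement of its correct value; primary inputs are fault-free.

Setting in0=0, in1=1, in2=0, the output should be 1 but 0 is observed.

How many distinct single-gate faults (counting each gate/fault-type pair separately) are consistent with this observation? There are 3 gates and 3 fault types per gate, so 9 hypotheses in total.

6

Fault-free: N1=0, N2=1, N3=1 → 1. Observed 0.
  N1 stuck-at-0: output 1 ✗
  N1 stuck-at-1: output 0 ✓
  N1 inverted output: output 0 ✓
  N2 stuck-at-0: output 0 ✓
  N2 stuck-at-1: output 1 ✗
  N2 inverted output: output 0 ✓
  N3 stuck-at-0: output 0 ✓
  N3 stuck-at-1: output 1 ✗
  N3 inverted output: output 0 ✓
Consistent faults: {N1 stuck-at-1, N1 inverted output, N2 stuck-at-0, N2 inverted output, N3 stuck-at-0, N3 inverted output} — 6 in all.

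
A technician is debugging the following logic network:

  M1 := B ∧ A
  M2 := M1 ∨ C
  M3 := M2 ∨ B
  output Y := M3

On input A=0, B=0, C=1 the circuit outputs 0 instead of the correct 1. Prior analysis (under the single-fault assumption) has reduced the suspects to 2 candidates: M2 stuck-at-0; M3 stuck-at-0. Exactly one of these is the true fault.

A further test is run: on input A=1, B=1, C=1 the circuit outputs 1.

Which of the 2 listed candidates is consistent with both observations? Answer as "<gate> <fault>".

Evaluate each candidate on input A=1, B=1, C=1:
  M2 stuck-at-0: M1=1, M2=0 [stuck-at-0], M3=1 → 1 — matches
  M3 stuck-at-0: M1=1, M2=1, M3=0 [stuck-at-0] → 0 — eliminated
Only M2 stuck-at-0 reproduces the observed 1.

M2 stuck-at-0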